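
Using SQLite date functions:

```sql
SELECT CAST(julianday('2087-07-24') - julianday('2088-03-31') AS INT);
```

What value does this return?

-251

7 days remain in July 2087 after the 24th (31 − 24).
Full months from August 2087 through February 2088 contribute their day counts.
Then 31 days into March 2088.
Total: 7 + 31 + 30 + 31 + 30 + 31 + 31 + 29 + 31 = 251.
The subtraction is earlier − later, so the result is −251 → -251.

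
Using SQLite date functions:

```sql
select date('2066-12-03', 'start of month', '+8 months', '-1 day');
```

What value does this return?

`start of month` rewinds 2066-12-03 to 2066-12-01.
Adding +8 months to 2066-12-01 gives 2067-08-01.
Going back 1 day from 2067-08-01 reaches 2067-07-31 (last day of July, 31 days).

2067-07-31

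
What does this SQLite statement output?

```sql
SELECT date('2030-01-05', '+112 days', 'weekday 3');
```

Applying '+112 days' to 2030-01-05: counting 112 days forward gives 2030-04-27.
`weekday 3` advances to the next Wednesday; 2030-04-27 is a Saturday, so it moves forward to 2030-05-01.

2030-05-01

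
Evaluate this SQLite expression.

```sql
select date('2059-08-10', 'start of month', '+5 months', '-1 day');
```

`start of month` rewinds 2059-08-10 to 2059-08-01.
Adding +5 months to 2059-08-01 gives 2060-01-01.
Going back 1 day from 2060-01-01 reaches 2059-12-31 (last day of December, 31 days).

2059-12-31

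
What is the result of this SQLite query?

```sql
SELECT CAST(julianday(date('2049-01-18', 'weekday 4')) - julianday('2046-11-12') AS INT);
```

`weekday 4` advances to the next Thursday; 2049-01-18 is a Monday, so it moves forward to 2049-01-21.
18 days remain in November 2046 after the 12th (30 − 12).
Full months from December 2046 through December 2048 contribute their day counts.
Then 21 days into January 2049.
Total: 18 + 31 + 31 + 28 + 31 + 30 + 31 + 30 + 31 + 31 + 30 + 31 + 30 + 31 + 31 + 29 + 31 + 30 + 31 + 30 + 31 + 31 + 30 + 31 + 30 + 31 + 21 = 801.

801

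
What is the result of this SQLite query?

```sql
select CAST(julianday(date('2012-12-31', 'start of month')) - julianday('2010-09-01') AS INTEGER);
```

822

`start of month` rewinds 2012-12-31 to 2012-12-01.
29 days remain in September 2010 after the 1st (30 − 1).
Full months from October 2010 through November 2012 contribute their day counts.
Then 1 day into December 2012.
Total: 29 + 31 + 30 + 31 + 31 + 28 + 31 + 30 + 31 + 30 + 31 + 31 + 30 + 31 + 30 + 31 + 31 + 29 + 31 + 30 + 31 + 30 + 31 + 31 + 30 + 31 + 30 + 1 = 822.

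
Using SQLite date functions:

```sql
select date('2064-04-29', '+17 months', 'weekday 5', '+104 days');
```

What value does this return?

Adding +17 months to 2064-04-29 gives 2065-09-29.
`weekday 5` advances to the next Friday; 2065-09-29 is a Tuesday, so it moves forward to 2065-10-02.
Applying '+104 days' to 2065-10-02: counting 104 days forward gives 2066-01-14.

2066-01-14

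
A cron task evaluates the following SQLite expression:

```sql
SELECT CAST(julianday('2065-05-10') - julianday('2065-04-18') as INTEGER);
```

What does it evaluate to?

22

12 days remain in April 2065 after the 18th (30 − 18).
Then 10 days into May 2065.
Total: 12 + 10 = 22.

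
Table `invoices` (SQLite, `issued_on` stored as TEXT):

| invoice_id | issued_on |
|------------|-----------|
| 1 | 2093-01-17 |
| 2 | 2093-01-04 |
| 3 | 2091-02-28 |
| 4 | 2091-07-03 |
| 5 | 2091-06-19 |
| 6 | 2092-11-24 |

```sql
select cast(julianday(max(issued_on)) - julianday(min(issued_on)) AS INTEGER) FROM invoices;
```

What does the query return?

MIN = 2091-02-28, MAX = 2093-01-17.
0 days remain in February 2091 after the 28th (28 − 28).
Full months from March 2091 through December 2092 contribute their day counts.
Then 17 days into January 2093.
Total: 0 + 31 + 30 + 31 + 30 + 31 + 31 + 30 + 31 + 30 + 31 + 31 + 29 + 31 + 30 + 31 + 30 + 31 + 31 + 30 + 31 + 30 + 31 + 17 = 689.

689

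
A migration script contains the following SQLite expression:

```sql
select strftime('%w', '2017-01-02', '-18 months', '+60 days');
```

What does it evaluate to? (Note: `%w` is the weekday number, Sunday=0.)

1

First apply '-18 months', '+60 days': 2017-01-02 → 2015-08-31.
2015-08-31 is a Monday; with Sunday=0 that is 1.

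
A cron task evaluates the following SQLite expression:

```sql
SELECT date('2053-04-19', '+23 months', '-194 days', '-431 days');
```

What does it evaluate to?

Adding +23 months to 2053-04-19 gives 2055-03-19.
Applying '-194 days' to 2055-03-19: counting 194 days back gives 2054-09-06.
Applying '-431 days' to 2054-09-06: counting 431 days back gives 2053-07-02.

2053-07-02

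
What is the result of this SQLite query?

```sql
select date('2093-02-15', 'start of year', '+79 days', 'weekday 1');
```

2093-03-23

`start of year` rewinds 2093-02-15 to 2093-01-01.
Applying '+79 days' to 2093-01-01: counting 79 days forward gives 2093-03-21.
`weekday 1` advances to the next Monday; 2093-03-21 is a Saturday, so it moves forward to 2093-03-23.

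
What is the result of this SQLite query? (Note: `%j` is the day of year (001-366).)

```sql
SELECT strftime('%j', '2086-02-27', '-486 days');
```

303

First apply '-486 days': 2086-02-27 → 2084-10-29.
Day-of-year for 2084-10-29: days since 2084-01-01 inclusive = 303, zero-padded to 303.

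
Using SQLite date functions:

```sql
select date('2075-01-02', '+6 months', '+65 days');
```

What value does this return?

Adding +6 months to 2075-01-02 gives 2075-07-02.
Applying '+65 days' to 2075-07-02: counting 65 days forward gives 2075-09-05.

2075-09-05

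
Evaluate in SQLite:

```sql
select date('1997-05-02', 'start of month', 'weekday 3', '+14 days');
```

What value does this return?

1997-05-21

`start of month` rewinds 1997-05-02 to 1997-05-01.
`weekday 3` advances to the next Wednesday; 1997-05-01 is a Thursday, so it moves forward to 1997-05-07.
Advancing 14 more days within May lands on 1997-05-21.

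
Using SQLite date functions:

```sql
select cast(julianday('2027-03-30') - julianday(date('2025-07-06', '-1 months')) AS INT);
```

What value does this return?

662

Adding -1 month to 2025-07-06 gives 2025-06-06.
24 days remain in June 2025 after the 6th (30 − 6).
Full months from July 2025 through February 2027 contribute their day counts.
Then 30 days into March 2027.
Total: 24 + 31 + 31 + 30 + 31 + 30 + 31 + 31 + 28 + 31 + 30 + 31 + 30 + 31 + 31 + 30 + 31 + 30 + 31 + 31 + 28 + 30 = 662.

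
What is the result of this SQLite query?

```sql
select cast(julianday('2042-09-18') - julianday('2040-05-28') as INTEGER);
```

843

3 days remain in May 2040 after the 28th (31 − 28).
Full months from June 2040 through August 2042 contribute their day counts.
Then 18 days into September 2042.
Total: 3 + 30 + 31 + 31 + 30 + 31 + 30 + 31 + 31 + 28 + 31 + 30 + 31 + 30 + 31 + 31 + 30 + 31 + 30 + 31 + 31 + 28 + 31 + 30 + 31 + 30 + 31 + 31 + 18 = 843.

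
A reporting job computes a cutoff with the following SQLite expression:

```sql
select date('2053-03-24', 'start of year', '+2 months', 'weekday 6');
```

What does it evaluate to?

2053-03-01

`start of year` rewinds 2053-03-24 to 2053-01-01.
Adding +2 months to 2053-01-01 gives 2053-03-01.
`weekday 6` advances to the next Saturday; 2053-03-01 is already a Saturday, so it stays at 2053-03-01.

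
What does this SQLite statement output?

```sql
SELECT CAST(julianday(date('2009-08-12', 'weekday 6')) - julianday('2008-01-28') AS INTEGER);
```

`weekday 6` advances to the next Saturday; 2009-08-12 is a Wednesday, so it moves forward to 2009-08-15.
3 days remain in January 2008 after the 28th (31 − 28).
Full months from February 2008 through July 2009 contribute their day counts.
Then 15 days into August 2009.
Total: 3 + 29 + 31 + 30 + 31 + 30 + 31 + 31 + 30 + 31 + 30 + 31 + 31 + 28 + 31 + 30 + 31 + 30 + 31 + 15 = 565.

565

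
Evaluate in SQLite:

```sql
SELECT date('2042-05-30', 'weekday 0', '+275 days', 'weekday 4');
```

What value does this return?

`weekday 0` advances to the next Sunday; 2042-05-30 is a Friday, so it moves forward to 2042-06-01.
Applying '+275 days' to 2042-06-01: counting 275 days forward gives 2043-03-03.
`weekday 4` advances to the next Thursday; 2043-03-03 is a Tuesday, so it moves forward to 2043-03-05.

2043-03-05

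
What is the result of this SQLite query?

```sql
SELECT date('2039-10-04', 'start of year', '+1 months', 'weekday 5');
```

2039-02-04

`start of year` rewinds 2039-10-04 to 2039-01-01.
Adding +1 month to 2039-01-01 gives 2039-02-01.
`weekday 5` advances to the next Friday; 2039-02-01 is a Tuesday, so it moves forward to 2039-02-04.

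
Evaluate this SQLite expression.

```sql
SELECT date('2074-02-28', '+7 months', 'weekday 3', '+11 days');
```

Adding +7 months to 2074-02-28 gives 2074-09-28.
`weekday 3` advances to the next Wednesday; 2074-09-28 is a Friday, so it moves forward to 2074-10-03.
Advancing 11 more days within October lands on 2074-10-14.

2074-10-14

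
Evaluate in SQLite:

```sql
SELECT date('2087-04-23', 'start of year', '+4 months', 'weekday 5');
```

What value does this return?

2087-05-02

`start of year` rewinds 2087-04-23 to 2087-01-01.
Adding +4 months to 2087-01-01 gives 2087-05-01.
`weekday 5` advances to the next Friday; 2087-05-01 is a Thursday, so it moves forward to 2087-05-02.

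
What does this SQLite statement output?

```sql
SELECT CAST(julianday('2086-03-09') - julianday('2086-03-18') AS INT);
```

Both dates are in March 2086: 18 − 9 = 9.
The subtraction is earlier − later, so the result is −9 → -9.

-9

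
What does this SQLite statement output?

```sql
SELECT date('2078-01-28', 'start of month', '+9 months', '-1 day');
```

`start of month` rewinds 2078-01-28 to 2078-01-01.
Adding +9 months to 2078-01-01 gives 2078-10-01.
Going back 1 day from 2078-10-01 reaches 2078-09-30 (last day of September, 30 days).

2078-09-30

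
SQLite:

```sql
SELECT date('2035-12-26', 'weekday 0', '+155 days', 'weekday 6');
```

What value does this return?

`weekday 0` advances to the next Sunday; 2035-12-26 is a Wednesday, so it moves forward to 2035-12-30.
Applying '+155 days' to 2035-12-30: counting 155 days forward gives 2036-06-02.
`weekday 6` advances to the next Saturday; 2036-06-02 is a Monday, so it moves forward to 2036-06-07.

2036-06-07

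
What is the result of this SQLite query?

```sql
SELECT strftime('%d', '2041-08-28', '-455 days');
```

First apply '-455 days': 2041-08-28 → 2040-05-30.
`%d` extracts the 2-digit day of month: 30.

30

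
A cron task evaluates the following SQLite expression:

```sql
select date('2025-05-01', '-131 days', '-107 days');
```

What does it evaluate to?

2024-09-05

Applying '-131 days' to 2025-05-01: counting 131 days back gives 2024-12-21.
Applying '-107 days' to 2024-12-21: counting 107 days back gives 2024-09-05.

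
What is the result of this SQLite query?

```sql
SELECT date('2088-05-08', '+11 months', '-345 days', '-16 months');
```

Adding +11 months to 2088-05-08 gives 2089-04-08.
Applying '-345 days' to 2089-04-08: counting 345 days back gives 2088-04-28.
Adding -16 months to 2088-04-28 gives 2086-12-28.

2086-12-28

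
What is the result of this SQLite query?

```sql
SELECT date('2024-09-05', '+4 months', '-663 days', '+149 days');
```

Adding +4 months to 2024-09-05 gives 2025-01-05.
Applying '-663 days' to 2025-01-05: counting 663 days back gives 2023-03-14.
Applying '+149 days' to 2023-03-14: counting 149 days forward gives 2023-08-10.

2023-08-10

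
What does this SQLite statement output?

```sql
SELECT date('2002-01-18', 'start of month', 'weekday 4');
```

2002-01-03

`start of month` rewinds 2002-01-18 to 2002-01-01.
`weekday 4` advances to the next Thursday; 2002-01-01 is a Tuesday, so it moves forward to 2002-01-03.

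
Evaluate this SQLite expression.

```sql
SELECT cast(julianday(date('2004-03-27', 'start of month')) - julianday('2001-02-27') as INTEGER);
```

`start of month` rewinds 2004-03-27 to 2004-03-01.
1 day remains in February 2001 after the 27th (28 − 27).
Full months from March 2001 through February 2004 contribute their day counts.
Then 1 day into March 2004.
Total: 1 + 31 + 30 + 31 + 30 + 31 + 31 + 30 + 31 + 30 + 31 + 31 + 28 + 31 + 30 + 31 + 30 + 31 + 31 + 30 + 31 + 30 + 31 + 31 + 28 + 31 + 30 + 31 + 30 + 31 + 31 + 30 + 31 + 30 + 31 + 31 + 29 + 1 = 1098.

1098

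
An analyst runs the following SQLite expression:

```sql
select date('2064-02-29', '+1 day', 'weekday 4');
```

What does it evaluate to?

February 2064 has 29 days; 0 remain after the 29th, so 1 days reach 2064-03-01.
`weekday 4` advances to the next Thursday; 2064-03-01 is a Saturday, so it moves forward to 2064-03-06.

2064-03-06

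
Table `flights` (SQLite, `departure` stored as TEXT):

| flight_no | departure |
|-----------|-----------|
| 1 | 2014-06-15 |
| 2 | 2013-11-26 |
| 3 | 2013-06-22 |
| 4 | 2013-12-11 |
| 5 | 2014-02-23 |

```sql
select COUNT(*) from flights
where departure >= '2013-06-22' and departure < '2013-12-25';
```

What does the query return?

Rows in [2013-06-22, 2013-12-25): 2013-11-26, 2013-06-22, 2013-12-11 → 3 rows.

3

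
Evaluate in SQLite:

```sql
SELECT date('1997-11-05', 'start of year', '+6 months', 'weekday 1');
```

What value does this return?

`start of year` rewinds 1997-11-05 to 1997-01-01.
Adding +6 months to 1997-01-01 gives 1997-07-01.
`weekday 1` advances to the next Monday; 1997-07-01 is a Tuesday, so it moves forward to 1997-07-07.

1997-07-07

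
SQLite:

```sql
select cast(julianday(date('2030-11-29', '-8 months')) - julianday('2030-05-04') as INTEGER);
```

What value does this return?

Adding -8 months to 2030-11-29 gives 2030-03-29.
2 days remain in March 2030 after the 29th (31 − 29).
April 2030: 30 days.
Then 4 days into May 2030.
Total: 2 + 30 + 4 = 36.
The subtraction is earlier − later, so the result is −36 → -36.

-36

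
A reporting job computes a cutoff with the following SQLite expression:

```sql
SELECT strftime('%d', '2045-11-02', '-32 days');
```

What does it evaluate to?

01

First apply '-32 days': 2045-11-02 → 2045-10-01.
`%d` extracts the 2-digit day of month: 01.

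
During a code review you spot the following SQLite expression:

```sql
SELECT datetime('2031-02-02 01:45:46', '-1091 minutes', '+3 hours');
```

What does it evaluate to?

2031-02-01 10:34:46

1091 minutes = 18h 11m; -1091 minutes from 2031-02-02 01:45:46 is 2031-02-01 07:34:46 (crosses midnight).
+3 hours from 2031-02-01 07:34:46 is 2031-02-01 10:34:46.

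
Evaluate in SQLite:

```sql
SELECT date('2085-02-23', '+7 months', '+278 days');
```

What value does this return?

Adding +7 months to 2085-02-23 gives 2085-09-23.
Applying '+278 days' to 2085-09-23: counting 278 days forward gives 2086-06-28.

2086-06-28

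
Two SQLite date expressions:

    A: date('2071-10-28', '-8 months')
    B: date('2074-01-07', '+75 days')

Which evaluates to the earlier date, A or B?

A

A = 2071-02-28.
B = 2074-03-23.
A is earlier.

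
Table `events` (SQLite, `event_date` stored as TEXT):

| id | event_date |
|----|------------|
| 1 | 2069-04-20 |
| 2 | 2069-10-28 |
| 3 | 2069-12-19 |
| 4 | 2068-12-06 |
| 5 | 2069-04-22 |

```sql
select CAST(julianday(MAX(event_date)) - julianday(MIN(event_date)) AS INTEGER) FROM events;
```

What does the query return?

MIN = 2068-12-06, MAX = 2069-12-19.
25 days remain in December 2068 after the 6th (31 − 6).
Full months from January 2069 through November 2069 contribute their day counts.
Then 19 days into December 2069.
Total: 25 + 31 + 28 + 31 + 30 + 31 + 30 + 31 + 31 + 30 + 31 + 30 + 19 = 378.

378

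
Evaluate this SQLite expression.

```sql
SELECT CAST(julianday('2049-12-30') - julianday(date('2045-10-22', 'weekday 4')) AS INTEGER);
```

`weekday 4` advances to the next Thursday; 2045-10-22 is a Sunday, so it moves forward to 2045-10-26.
5 days remain in October 2045 after the 26th (31 − 26).
Full months from November 2045 through November 2049 contribute their day counts.
Then 30 days into December 2049.
Total: 5 + 30 + 31 + 31 + 28 + 31 + 30 + 31 + 30 + 31 + 31 + 30 + 31 + 30 + 31 + 31 + 28 + 31 + 30 + 31 + 30 + 31 + 31 + 30 + 31 + 30 + 31 + 31 + 29 + 31 + 30 + 31 + 30 + 31 + 31 + 30 + 31 + 30 + 31 + 31 + 28 + 31 + 30 + 31 + 30 + 31 + 31 + 30 + 31 + 30 + 30 = 1526.

1526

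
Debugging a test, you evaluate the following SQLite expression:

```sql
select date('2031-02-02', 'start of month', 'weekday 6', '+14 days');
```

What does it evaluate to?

`start of month` rewinds 2031-02-02 to 2031-02-01.
`weekday 6` advances to the next Saturday; 2031-02-01 is already a Saturday, so it stays at 2031-02-01.
Advancing 14 more days within February lands on 2031-02-15.

2031-02-15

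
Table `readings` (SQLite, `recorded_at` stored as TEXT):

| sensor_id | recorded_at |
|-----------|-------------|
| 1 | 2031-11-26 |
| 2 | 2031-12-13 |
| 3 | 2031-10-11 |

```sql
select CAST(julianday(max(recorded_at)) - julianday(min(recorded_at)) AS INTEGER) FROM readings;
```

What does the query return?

63

MIN = 2031-10-11, MAX = 2031-12-13.
20 days remain in October 2031 after the 11th (31 − 11).
November 2031: 30 days.
Then 13 days into December 2031.
Total: 20 + 30 + 13 = 63.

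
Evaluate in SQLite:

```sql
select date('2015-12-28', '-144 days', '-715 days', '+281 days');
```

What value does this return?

Applying '-144 days' to 2015-12-28: counting 144 days back gives 2015-08-06.
Applying '-715 days' to 2015-08-06: counting 715 days back gives 2013-08-21.
Applying '+281 days' to 2013-08-21: counting 281 days forward gives 2014-05-29.

2014-05-29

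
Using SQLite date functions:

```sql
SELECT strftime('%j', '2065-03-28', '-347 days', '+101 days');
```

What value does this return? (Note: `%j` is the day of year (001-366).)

First apply '-347 days', '+101 days': 2065-03-28 → 2064-07-25.
Day-of-year for 2064-07-25: days since 2064-01-01 inclusive = 207, zero-padded to 207.

207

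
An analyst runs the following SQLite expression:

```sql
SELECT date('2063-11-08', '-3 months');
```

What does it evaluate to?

2063-08-08

Adding -3 months to 2063-11-08 gives 2063-08-08.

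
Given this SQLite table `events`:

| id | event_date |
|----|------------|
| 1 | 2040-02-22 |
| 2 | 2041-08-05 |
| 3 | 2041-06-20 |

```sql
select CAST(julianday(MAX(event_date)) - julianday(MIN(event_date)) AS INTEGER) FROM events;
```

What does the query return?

530

MIN = 2040-02-22, MAX = 2041-08-05.
7 days remain in February 2040 after the 22nd (29 − 22).
Full months from March 2040 through July 2041 contribute their day counts.
Then 5 days into August 2041.
Total: 7 + 31 + 30 + 31 + 30 + 31 + 31 + 30 + 31 + 30 + 31 + 31 + 28 + 31 + 30 + 31 + 30 + 31 + 5 = 530.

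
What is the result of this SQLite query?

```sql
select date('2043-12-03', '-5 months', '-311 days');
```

Adding -5 months to 2043-12-03 gives 2043-07-03.
Applying '-311 days' to 2043-07-03: counting 311 days back gives 2042-08-26.

2042-08-26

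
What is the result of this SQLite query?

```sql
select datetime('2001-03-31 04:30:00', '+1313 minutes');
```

2001-04-01 02:23:00

1313 minutes = 21h 53m; +1313 minutes from 2001-03-31 04:30:00 is 2001-04-01 02:23:00 (crosses midnight).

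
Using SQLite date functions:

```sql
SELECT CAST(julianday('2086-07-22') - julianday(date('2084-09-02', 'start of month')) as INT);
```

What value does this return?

`start of month` rewinds 2084-09-02 to 2084-09-01.
29 days remain in September 2084 after the 1st (30 − 1).
Full months from October 2084 through June 2086 contribute their day counts.
Then 22 days into July 2086.
Total: 29 + 31 + 30 + 31 + 31 + 28 + 31 + 30 + 31 + 30 + 31 + 31 + 30 + 31 + 30 + 31 + 31 + 28 + 31 + 30 + 31 + 30 + 22 = 689.

689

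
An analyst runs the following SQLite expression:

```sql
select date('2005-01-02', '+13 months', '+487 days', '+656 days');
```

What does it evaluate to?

Adding +13 months to 2005-01-02 gives 2006-02-02.
Applying '+487 days' to 2006-02-02: counting 487 days forward gives 2007-06-04.
Applying '+656 days' to 2007-06-04: counting 656 days forward gives 2009-03-21.

2009-03-21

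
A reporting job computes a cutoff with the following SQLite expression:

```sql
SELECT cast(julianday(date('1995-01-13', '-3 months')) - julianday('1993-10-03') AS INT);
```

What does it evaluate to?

375

Adding -3 months to 1995-01-13 gives 1994-10-13.
28 days remain in October 1993 after the 3rd (31 − 3).
Full months from November 1993 through September 1994 contribute their day counts.
Then 13 days into October 1994.
Total: 28 + 30 + 31 + 31 + 28 + 31 + 30 + 31 + 30 + 31 + 31 + 30 + 13 = 375.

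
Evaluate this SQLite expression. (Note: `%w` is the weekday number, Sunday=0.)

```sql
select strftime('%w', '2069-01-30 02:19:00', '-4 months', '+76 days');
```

6

First apply '-4 months', '+76 days': 2069-01-30 02:19:00 → 2068-12-15 02:19:00.
2068-12-15 is a Saturday; with Sunday=0 that is 6.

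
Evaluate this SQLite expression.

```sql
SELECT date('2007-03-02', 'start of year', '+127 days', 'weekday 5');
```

`start of year` rewinds 2007-03-02 to 2007-01-01.
Applying '+127 days' to 2007-01-01: counting 127 days forward gives 2007-05-08.
`weekday 5` advances to the next Friday; 2007-05-08 is a Tuesday, so it moves forward to 2007-05-11.

2007-05-11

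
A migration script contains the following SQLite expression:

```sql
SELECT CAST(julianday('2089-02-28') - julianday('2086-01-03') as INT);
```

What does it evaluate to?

1152

28 days remain in January 2086 after the 3rd (31 − 3).
Full months from February 2086 through January 2089 contribute their day counts.
Then 28 days into February 2089.
Total: 28 + 28 + 31 + 30 + 31 + 30 + 31 + 31 + 30 + 31 + 30 + 31 + 31 + 28 + 31 + 30 + 31 + 30 + 31 + 31 + 30 + 31 + 30 + 31 + 31 + 29 + 31 + 30 + 31 + 30 + 31 + 31 + 30 + 31 + 30 + 31 + 31 + 28 = 1152.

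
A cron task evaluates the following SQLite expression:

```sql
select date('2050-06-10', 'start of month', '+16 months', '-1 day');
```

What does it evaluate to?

2051-09-30

`start of month` rewinds 2050-06-10 to 2050-06-01.
Adding +16 months to 2050-06-01 gives 2051-10-01.
Going back 1 day from 2051-10-01 reaches 2051-09-30 (last day of September, 30 days).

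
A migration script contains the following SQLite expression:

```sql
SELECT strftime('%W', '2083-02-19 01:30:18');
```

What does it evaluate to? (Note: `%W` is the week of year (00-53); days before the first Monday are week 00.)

2083-02-19 is a Friday. SQLite's %W counts Mondays since the year started; the result is 07.

07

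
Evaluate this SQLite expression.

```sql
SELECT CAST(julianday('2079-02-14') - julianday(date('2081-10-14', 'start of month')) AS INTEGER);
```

`start of month` rewinds 2081-10-14 to 2081-10-01.
14 days remain in February 2079 after the 14th (28 − 14).
Full months from March 2079 through September 2081 contribute their day counts.
Then 1 day into October 2081.
Total: 14 + 31 + 30 + 31 + 30 + 31 + 31 + 30 + 31 + 30 + 31 + 31 + 29 + 31 + 30 + 31 + 30 + 31 + 31 + 30 + 31 + 30 + 31 + 31 + 28 + 31 + 30 + 31 + 30 + 31 + 31 + 30 + 1 = 960.
The subtraction is earlier − later, so the result is −960 → -960.

-960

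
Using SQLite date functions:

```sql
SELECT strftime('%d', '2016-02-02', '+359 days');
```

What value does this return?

26

First apply '+359 days': 2016-02-02 → 2017-01-26.
`%d` extracts the 2-digit day of month: 26.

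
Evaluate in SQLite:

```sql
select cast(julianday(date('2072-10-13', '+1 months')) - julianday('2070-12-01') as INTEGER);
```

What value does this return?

713

Adding +1 month to 2072-10-13 gives 2072-11-13.
30 days remain in December 2070 after the 1st (31 − 1).
Full months from January 2071 through October 2072 contribute their day counts.
Then 13 days into November 2072.
Total: 30 + 31 + 28 + 31 + 30 + 31 + 30 + 31 + 31 + 30 + 31 + 30 + 31 + 31 + 29 + 31 + 30 + 31 + 30 + 31 + 31 + 30 + 31 + 13 = 713.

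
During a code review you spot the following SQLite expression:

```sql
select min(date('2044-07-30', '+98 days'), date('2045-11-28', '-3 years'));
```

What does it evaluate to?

2042-11-28

date('2044-07-30', '+98 days') → 2044-11-05.
date('2045-11-28', '-3 years') → 2042-11-28.
Earlier of the two is 2042-11-28.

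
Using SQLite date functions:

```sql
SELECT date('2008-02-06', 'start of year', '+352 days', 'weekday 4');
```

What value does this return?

2008-12-18

`start of year` rewinds 2008-02-06 to 2008-01-01.
Applying '+352 days' to 2008-01-01: counting 352 days forward gives 2008-12-18.
`weekday 4` advances to the next Thursday; 2008-12-18 is already a Thursday, so it stays at 2008-12-18.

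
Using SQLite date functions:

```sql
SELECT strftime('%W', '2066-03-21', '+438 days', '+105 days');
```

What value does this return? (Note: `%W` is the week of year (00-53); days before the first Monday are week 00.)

37

First apply '+438 days', '+105 days': 2066-03-21 → 2067-09-15.
2067-09-15 is a Thursday. SQLite's %W counts Mondays since the year started; the result is 37.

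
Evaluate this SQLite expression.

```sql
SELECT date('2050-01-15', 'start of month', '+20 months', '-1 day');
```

2051-08-31

`start of month` rewinds 2050-01-15 to 2050-01-01.
Adding +20 months to 2050-01-01 gives 2051-09-01.
Going back 1 day from 2051-09-01 reaches 2051-08-31 (last day of August, 31 days).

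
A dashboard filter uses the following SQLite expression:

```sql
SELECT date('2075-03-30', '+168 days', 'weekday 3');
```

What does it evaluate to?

Applying '+168 days' to 2075-03-30: counting 168 days forward gives 2075-09-14.
`weekday 3` advances to the next Wednesday; 2075-09-14 is a Saturday, so it moves forward to 2075-09-18.

2075-09-18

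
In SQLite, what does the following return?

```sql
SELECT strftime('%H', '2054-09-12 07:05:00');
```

`%H` extracts the 2-digit hour (00-23): 07.

07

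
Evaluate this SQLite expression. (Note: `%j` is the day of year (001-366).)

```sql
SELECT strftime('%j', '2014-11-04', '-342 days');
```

First apply '-342 days': 2014-11-04 → 2013-11-27.
Day-of-year for 2013-11-27: days since 2013-01-01 inclusive = 331, zero-padded to 331.

331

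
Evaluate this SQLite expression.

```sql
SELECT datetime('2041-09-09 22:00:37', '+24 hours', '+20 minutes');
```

2041-09-10 22:20:37

+24 hours from 2041-09-09 22:00:37 is 2041-09-10 22:00:37 (crosses midnight).
+20 minutes from 2041-09-10 22:00:37 is 2041-09-10 22:20:37.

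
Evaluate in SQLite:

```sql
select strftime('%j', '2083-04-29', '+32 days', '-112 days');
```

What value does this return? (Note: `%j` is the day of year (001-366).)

First apply '+32 days', '-112 days': 2083-04-29 → 2083-02-08.
Day-of-year for 2083-02-08: days since 2083-01-01 inclusive = 39, zero-padded to 039.

039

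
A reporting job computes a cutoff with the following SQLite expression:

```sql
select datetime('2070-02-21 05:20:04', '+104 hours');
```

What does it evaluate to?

+104 hours from 2070-02-21 05:20:04 is 2070-02-25 13:20:04 (crosses midnight).

2070-02-25 13:20:04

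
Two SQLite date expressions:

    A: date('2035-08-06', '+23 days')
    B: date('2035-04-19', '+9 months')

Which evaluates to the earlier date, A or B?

A = 2035-08-29.
B = 2036-01-19.
A is earlier.

A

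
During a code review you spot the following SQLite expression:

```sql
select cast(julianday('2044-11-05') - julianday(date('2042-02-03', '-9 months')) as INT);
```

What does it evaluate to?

1282

Adding -9 months to 2042-02-03 gives 2041-05-03.
28 days remain in May 2041 after the 3rd (31 − 3).
Full months from June 2041 through October 2044 contribute their day counts.
Then 5 days into November 2044.
Total: 28 + 30 + 31 + 31 + 30 + 31 + 30 + 31 + 31 + 28 + 31 + 30 + 31 + 30 + 31 + 31 + 30 + 31 + 30 + 31 + 31 + 28 + 31 + 30 + 31 + 30 + 31 + 31 + 30 + 31 + 30 + 31 + 31 + 29 + 31 + 30 + 31 + 30 + 31 + 31 + 30 + 31 + 5 = 1282.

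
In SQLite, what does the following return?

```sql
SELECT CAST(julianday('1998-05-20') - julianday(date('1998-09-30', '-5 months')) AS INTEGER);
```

20

Adding -5 months to 1998-09-30 gives 1998-04-30.
0 days remain in April 1998 after the 30th (30 − 30).
Then 20 days into May 1998.
Total: 0 + 20 = 20.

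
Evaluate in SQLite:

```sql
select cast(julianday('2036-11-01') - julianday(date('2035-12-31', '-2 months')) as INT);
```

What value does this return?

Adding -2 months to 2035-12-31 gives 2035-10-31.
0 days remain in October 2035 after the 31st (31 − 31).
Full months from November 2035 through October 2036 contribute their day counts.
Then 1 day into November 2036.
Total: 0 + 30 + 31 + 31 + 29 + 31 + 30 + 31 + 30 + 31 + 31 + 30 + 31 + 1 = 367.

367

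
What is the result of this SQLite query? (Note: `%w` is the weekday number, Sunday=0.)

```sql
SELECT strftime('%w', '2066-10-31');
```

0

2066-10-31 is a Sunday; with Sunday=0 that is 0.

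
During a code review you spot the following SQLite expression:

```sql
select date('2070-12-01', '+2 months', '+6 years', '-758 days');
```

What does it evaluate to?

Adding +2 months to 2070-12-01 gives 2071-02-01.
Adding +6 years to 2071-02-01 gives 2077-02-01.
Applying '-758 days' to 2077-02-01: counting 758 days back gives 2075-01-05.

2075-01-05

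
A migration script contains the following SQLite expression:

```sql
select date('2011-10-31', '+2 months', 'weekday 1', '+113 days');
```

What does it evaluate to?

Adding +2 months to 2011-10-31 gives 2011-12-31.
`weekday 1` advances to the next Monday; 2011-12-31 is a Saturday, so it moves forward to 2012-01-02.
Applying '+113 days' to 2012-01-02: counting 113 days forward gives 2012-04-24.

2012-04-24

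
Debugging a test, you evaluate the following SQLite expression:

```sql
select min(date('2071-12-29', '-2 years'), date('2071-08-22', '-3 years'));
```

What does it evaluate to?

date('2071-12-29', '-2 years') → 2069-12-29.
date('2071-08-22', '-3 years') → 2068-08-22.
Earlier of the two is 2068-08-22.

2068-08-22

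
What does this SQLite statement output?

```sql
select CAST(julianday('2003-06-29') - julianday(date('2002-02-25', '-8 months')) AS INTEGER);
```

Adding -8 months to 2002-02-25 gives 2001-06-25.
5 days remain in June 2001 after the 25th (30 − 25).
Full months from July 2001 through May 2003 contribute their day counts.
Then 29 days into June 2003.
Total: 5 + 31 + 31 + 30 + 31 + 30 + 31 + 31 + 28 + 31 + 30 + 31 + 30 + 31 + 31 + 30 + 31 + 30 + 31 + 31 + 28 + 31 + 30 + 31 + 29 = 734.

734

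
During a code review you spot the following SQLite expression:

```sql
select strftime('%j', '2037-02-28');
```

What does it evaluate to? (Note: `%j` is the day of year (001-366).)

059

Day-of-year for 2037-02-28: days since 2037-01-01 inclusive = 59, zero-padded to 059.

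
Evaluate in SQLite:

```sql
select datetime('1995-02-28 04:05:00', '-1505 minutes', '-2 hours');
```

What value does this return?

1505 minutes = 25h 5m; -1505 minutes from 1995-02-28 04:05:00 is 1995-02-27 03:00:00 (crosses midnight).
-2 hours from 1995-02-27 03:00:00 is 1995-02-27 01:00:00.

1995-02-27 01:00:00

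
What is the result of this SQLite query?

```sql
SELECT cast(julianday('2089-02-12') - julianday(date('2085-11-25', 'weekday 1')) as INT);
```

`weekday 1` advances to the next Monday; 2085-11-25 is a Sunday, so it moves forward to 2085-11-26.
4 days remain in November 2085 after the 26th (30 − 26).
Full months from December 2085 through January 2089 contribute their day counts.
Then 12 days into February 2089.
Total: 4 + 31 + 31 + 28 + 31 + 30 + 31 + 30 + 31 + 31 + 30 + 31 + 30 + 31 + 31 + 28 + 31 + 30 + 31 + 30 + 31 + 31 + 30 + 31 + 30 + 31 + 31 + 29 + 31 + 30 + 31 + 30 + 31 + 31 + 30 + 31 + 30 + 31 + 31 + 12 = 1174.

1174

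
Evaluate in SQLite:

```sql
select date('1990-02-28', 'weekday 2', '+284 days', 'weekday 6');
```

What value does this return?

1990-12-15

`weekday 2` advances to the next Tuesday; 1990-02-28 is a Wednesday, so it moves forward to 1990-03-06.
Applying '+284 days' to 1990-03-06: counting 284 days forward gives 1990-12-15.
`weekday 6` advances to the next Saturday; 1990-12-15 is already a Saturday, so it stays at 1990-12-15.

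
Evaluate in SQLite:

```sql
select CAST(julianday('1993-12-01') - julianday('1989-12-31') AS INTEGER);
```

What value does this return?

0 days remain in December 1989 after the 31st (31 − 31).
Full months from January 1990 through November 1993 contribute their day counts.
Then 1 day into December 1993.
Total: 0 + 31 + 28 + 31 + 30 + 31 + 30 + 31 + 31 + 30 + 31 + 30 + 31 + 31 + 28 + 31 + 30 + 31 + 30 + 31 + 31 + 30 + 31 + 30 + 31 + 31 + 29 + 31 + 30 + 31 + 30 + 31 + 31 + 30 + 31 + 30 + 31 + 31 + 28 + 31 + 30 + 31 + 30 + 31 + 31 + 30 + 31 + 30 + 1 = 1431.

1431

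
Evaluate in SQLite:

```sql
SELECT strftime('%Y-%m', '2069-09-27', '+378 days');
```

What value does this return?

First apply '+378 days': 2069-09-27 → 2070-10-10.
`%Y-%m` extracts the year-month: 2070-10.

2070-10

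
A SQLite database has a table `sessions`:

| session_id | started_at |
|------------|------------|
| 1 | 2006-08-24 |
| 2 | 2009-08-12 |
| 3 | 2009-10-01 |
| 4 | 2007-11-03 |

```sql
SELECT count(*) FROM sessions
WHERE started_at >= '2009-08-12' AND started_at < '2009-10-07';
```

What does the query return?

Rows in [2009-08-12, 2009-10-07): 2009-08-12, 2009-10-01 → 2 rows.

2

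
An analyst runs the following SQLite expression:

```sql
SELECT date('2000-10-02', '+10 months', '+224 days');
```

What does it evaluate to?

2002-03-14

Adding +10 months to 2000-10-02 gives 2001-08-02.
Applying '+224 days' to 2001-08-02: counting 224 days forward gives 2002-03-14.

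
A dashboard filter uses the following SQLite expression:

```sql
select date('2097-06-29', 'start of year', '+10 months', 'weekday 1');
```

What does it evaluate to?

2097-11-04

`start of year` rewinds 2097-06-29 to 2097-01-01.
Adding +10 months to 2097-01-01 gives 2097-11-01.
`weekday 1` advances to the next Monday; 2097-11-01 is a Friday, so it moves forward to 2097-11-04.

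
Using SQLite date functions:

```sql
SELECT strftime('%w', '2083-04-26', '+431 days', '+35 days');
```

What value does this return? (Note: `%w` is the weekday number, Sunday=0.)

First apply '+431 days', '+35 days': 2083-04-26 → 2084-08-04.
2084-08-04 is a Friday; with Sunday=0 that is 5.

5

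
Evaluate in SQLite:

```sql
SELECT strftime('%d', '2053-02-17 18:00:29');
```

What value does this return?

`%d` extracts the 2-digit day of month: 17.

17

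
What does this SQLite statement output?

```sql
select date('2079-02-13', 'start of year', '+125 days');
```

`start of year` rewinds 2079-02-13 to 2079-01-01.
Applying '+125 days' to 2079-01-01: counting 125 days forward gives 2079-05-06.

2079-05-06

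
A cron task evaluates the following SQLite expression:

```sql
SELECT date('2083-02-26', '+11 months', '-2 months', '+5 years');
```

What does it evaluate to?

Adding +11 months to 2083-02-26 gives 2084-01-26.
Adding -2 months to 2084-01-26 gives 2083-11-26.
Adding +5 years to 2083-11-26 gives 2088-11-26.

2088-11-26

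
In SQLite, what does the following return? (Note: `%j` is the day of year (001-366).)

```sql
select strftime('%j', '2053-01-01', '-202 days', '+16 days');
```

181

First apply '-202 days', '+16 days': 2053-01-01 → 2052-06-29.
Day-of-year for 2052-06-29: days since 2052-01-01 inclusive = 181, zero-padded to 181.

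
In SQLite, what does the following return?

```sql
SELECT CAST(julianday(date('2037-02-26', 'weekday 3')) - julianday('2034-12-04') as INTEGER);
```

821

`weekday 3` advances to the next Wednesday; 2037-02-26 is a Thursday, so it moves forward to 2037-03-04.
27 days remain in December 2034 after the 4th (31 − 4).
Full months from January 2035 through February 2037 contribute their day counts.
Then 4 days into March 2037.
Total: 27 + 31 + 28 + 31 + 30 + 31 + 30 + 31 + 31 + 30 + 31 + 30 + 31 + 31 + 29 + 31 + 30 + 31 + 30 + 31 + 31 + 30 + 31 + 30 + 31 + 31 + 28 + 4 = 821.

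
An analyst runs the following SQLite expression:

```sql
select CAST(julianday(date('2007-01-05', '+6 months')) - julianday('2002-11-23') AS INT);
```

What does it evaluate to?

1685

Adding +6 months to 2007-01-05 gives 2007-07-05.
7 days remain in November 2002 after the 23rd (30 − 23).
Full months from December 2002 through June 2007 contribute their day counts.
Then 5 days into July 2007.
Total: 7 + 31 + 31 + 28 + 31 + 30 + 31 + 30 + 31 + 31 + 30 + 31 + 30 + 31 + 31 + 29 + 31 + 30 + 31 + 30 + 31 + 31 + 30 + 31 + 30 + 31 + 31 + 28 + 31 + 30 + 31 + 30 + 31 + 31 + 30 + 31 + 30 + 31 + 31 + 28 + 31 + 30 + 31 + 30 + 31 + 31 + 30 + 31 + 30 + 31 + 31 + 28 + 31 + 30 + 31 + 30 + 5 = 1685.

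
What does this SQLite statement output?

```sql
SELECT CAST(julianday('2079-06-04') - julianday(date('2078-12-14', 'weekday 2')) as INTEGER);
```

`weekday 2` advances to the next Tuesday; 2078-12-14 is a Wednesday, so it moves forward to 2078-12-20.
11 days remain in December 2078 after the 20th (31 − 20).
January 2079: 31 days.
February 2079: 28 days.
March 2079: 31 days.
April 2079: 30 days.
May 2079: 31 days.
Then 4 days into June 2079.
Total: 11 + 31 + 28 + 31 + 30 + 31 + 4 = 166.

166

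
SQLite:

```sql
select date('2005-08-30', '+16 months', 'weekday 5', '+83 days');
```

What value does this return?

Adding +16 months to 2005-08-30 gives 2006-12-30.
`weekday 5` advances to the next Friday; 2006-12-30 is a Saturday, so it moves forward to 2007-01-05.
Applying '+83 days' to 2007-01-05: counting 83 days forward gives 2007-03-29.

2007-03-29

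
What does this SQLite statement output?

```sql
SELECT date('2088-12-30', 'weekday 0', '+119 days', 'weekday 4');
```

2089-05-05

`weekday 0` advances to the next Sunday; 2088-12-30 is a Thursday, so it moves forward to 2089-01-02.
Applying '+119 days' to 2089-01-02: counting 119 days forward gives 2089-05-01.
`weekday 4` advances to the next Thursday; 2089-05-01 is a Sunday, so it moves forward to 2089-05-05.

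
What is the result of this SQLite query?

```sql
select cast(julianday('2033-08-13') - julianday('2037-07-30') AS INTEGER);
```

18 days remain in August 2033 after the 13th (31 − 13).
Full months from September 2033 through June 2037 contribute their day counts.
Then 30 days into July 2037.
Total: 18 + 30 + 31 + 30 + 31 + 31 + 28 + 31 + 30 + 31 + 30 + 31 + 31 + 30 + 31 + 30 + 31 + 31 + 28 + 31 + 30 + 31 + 30 + 31 + 31 + 30 + 31 + 30 + 31 + 31 + 29 + 31 + 30 + 31 + 30 + 31 + 31 + 30 + 31 + 30 + 31 + 31 + 28 + 31 + 30 + 31 + 30 + 30 = 1447.
The subtraction is earlier − later, so the result is −1447 → -1447.

-1447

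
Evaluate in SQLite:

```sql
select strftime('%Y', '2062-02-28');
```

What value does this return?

2062

`%Y` extracts the 4-digit year: 2062.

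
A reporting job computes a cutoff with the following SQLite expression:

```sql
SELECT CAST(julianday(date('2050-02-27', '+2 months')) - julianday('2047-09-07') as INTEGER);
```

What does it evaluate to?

Adding +2 months to 2050-02-27 gives 2050-04-27.
23 days remain in September 2047 after the 7th (30 − 7).
Full months from October 2047 through March 2050 contribute their day counts.
Then 27 days into April 2050.
Total: 23 + 31 + 30 + 31 + 31 + 29 + 31 + 30 + 31 + 30 + 31 + 31 + 30 + 31 + 30 + 31 + 31 + 28 + 31 + 30 + 31 + 30 + 31 + 31 + 30 + 31 + 30 + 31 + 31 + 28 + 31 + 27 = 963.

963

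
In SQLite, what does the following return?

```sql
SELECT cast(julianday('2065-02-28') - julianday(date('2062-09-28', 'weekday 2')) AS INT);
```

`weekday 2` advances to the next Tuesday; 2062-09-28 is a Thursday, so it moves forward to 2062-10-03.
28 days remain in October 2062 after the 3rd (31 − 3).
Full months from November 2062 through January 2065 contribute their day counts.
Then 28 days into February 2065.
Total: 28 + 30 + 31 + 31 + 28 + 31 + 30 + 31 + 30 + 31 + 31 + 30 + 31 + 30 + 31 + 31 + 29 + 31 + 30 + 31 + 30 + 31 + 31 + 30 + 31 + 30 + 31 + 31 + 28 = 879.

879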